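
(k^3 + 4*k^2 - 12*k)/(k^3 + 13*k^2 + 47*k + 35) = k*(k^2 + 4*k - 12)/(k^3 + 13*k^2 + 47*k + 35)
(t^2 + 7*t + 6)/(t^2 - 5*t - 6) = (t + 6)/(t - 6)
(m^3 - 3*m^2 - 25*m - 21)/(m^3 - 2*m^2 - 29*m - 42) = (m + 1)/(m + 2)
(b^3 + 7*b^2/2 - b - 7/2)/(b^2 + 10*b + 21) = (b^3 + 7*b^2/2 - b - 7/2)/(b^2 + 10*b + 21)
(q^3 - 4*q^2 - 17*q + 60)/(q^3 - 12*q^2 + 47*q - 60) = (q + 4)/(q - 4)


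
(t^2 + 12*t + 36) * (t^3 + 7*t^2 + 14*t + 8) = t^5 + 19*t^4 + 134*t^3 + 428*t^2 + 600*t + 288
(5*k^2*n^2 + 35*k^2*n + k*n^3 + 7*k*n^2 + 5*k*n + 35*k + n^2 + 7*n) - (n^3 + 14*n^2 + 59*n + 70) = 5*k^2*n^2 + 35*k^2*n + k*n^3 + 7*k*n^2 + 5*k*n + 35*k - n^3 - 13*n^2 - 52*n - 70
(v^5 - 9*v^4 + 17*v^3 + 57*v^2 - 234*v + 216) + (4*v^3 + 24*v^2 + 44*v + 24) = v^5 - 9*v^4 + 21*v^3 + 81*v^2 - 190*v + 240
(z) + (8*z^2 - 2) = 8*z^2 + z - 2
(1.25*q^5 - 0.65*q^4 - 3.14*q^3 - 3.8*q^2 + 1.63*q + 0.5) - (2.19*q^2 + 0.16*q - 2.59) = 1.25*q^5 - 0.65*q^4 - 3.14*q^3 - 5.99*q^2 + 1.47*q + 3.09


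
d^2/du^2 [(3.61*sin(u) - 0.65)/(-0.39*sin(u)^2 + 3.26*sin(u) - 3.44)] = (0.549081000000002*sin(u)^5 + 4.194294*sin(u)^4 - 27.677988*sin(u)^3 + 37.657394*sin(u)^2 + 59.530532*sin(u) - 68.896168)/(0.39*sin(u)^2 - 3.26*sin(u) + 3.44)^3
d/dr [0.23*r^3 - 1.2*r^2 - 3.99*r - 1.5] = 0.69*r^2 - 2.4*r - 3.99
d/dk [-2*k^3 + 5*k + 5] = 5 - 6*k^2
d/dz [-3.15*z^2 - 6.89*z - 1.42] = -6.3*z - 6.89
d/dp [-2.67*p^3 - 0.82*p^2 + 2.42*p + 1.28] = -8.01*p^2 - 1.64*p + 2.42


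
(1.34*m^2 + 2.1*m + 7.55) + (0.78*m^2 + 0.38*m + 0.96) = 2.12*m^2 + 2.48*m + 8.51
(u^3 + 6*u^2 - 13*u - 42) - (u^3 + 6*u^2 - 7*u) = -6*u - 42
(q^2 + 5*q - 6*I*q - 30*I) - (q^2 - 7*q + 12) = 12*q - 6*I*q - 12 - 30*I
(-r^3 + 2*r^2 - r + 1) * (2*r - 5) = -2*r^4 + 9*r^3 - 12*r^2 + 7*r - 5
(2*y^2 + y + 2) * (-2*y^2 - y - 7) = -4*y^4 - 4*y^3 - 19*y^2 - 9*y - 14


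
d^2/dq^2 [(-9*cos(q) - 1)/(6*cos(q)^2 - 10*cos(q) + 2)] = (-729*(1 - cos(2*q))^2*cos(q) - 171*(1 - cos(2*q))^2 + 205*cos(q) - 692*cos(2*q) - 279*cos(3*q) + 162*cos(5*q) + 528)/(10*cos(q) - 3*cos(2*q) - 5)^3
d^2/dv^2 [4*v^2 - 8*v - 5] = 8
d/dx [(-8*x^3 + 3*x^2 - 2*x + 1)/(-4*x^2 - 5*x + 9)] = (32*x^4 + 80*x^3 - 239*x^2 + 62*x - 13)/(16*x^4 + 40*x^3 - 47*x^2 - 90*x + 81)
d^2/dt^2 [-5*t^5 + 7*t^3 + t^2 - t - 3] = -100*t^3 + 42*t + 2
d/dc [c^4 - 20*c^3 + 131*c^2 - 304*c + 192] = 4*c^3 - 60*c^2 + 262*c - 304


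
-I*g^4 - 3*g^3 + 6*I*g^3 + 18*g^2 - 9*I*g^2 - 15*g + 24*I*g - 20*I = (g - 5)*(g - 1)*(g - 4*I)*(-I*g + 1)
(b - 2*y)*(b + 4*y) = b^2 + 2*b*y - 8*y^2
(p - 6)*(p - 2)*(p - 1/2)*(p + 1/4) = p^4 - 33*p^3/4 + 111*p^2/8 - 2*p - 3/2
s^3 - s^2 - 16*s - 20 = (s - 5)*(s + 2)^2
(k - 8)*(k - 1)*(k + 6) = k^3 - 3*k^2 - 46*k + 48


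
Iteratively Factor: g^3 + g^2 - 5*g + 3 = (g + 3)*(g^2 - 2*g + 1) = (g - 1)*(g + 3)*(g - 1)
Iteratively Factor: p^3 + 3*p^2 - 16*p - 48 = (p + 4)*(p^2 - p - 12) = (p + 3)*(p + 4)*(p - 4)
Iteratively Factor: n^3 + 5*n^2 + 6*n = (n + 2)*(n^2 + 3*n) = n*(n + 2)*(n + 3)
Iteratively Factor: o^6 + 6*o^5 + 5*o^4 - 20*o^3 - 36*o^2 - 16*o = (o)*(o^5 + 6*o^4 + 5*o^3 - 20*o^2 - 36*o - 16) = o*(o - 2)*(o^4 + 8*o^3 + 21*o^2 + 22*o + 8) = o*(o - 2)*(o + 4)*(o^3 + 4*o^2 + 5*o + 2) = o*(o - 2)*(o + 2)*(o + 4)*(o^2 + 2*o + 1) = o*(o - 2)*(o + 1)*(o + 2)*(o + 4)*(o + 1)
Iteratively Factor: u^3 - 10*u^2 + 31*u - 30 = (u - 5)*(u^2 - 5*u + 6) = (u - 5)*(u - 3)*(u - 2)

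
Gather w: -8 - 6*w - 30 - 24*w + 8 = -30*w - 30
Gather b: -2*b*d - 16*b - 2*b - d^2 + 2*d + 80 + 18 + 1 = b*(-2*d - 18) - d^2 + 2*d + 99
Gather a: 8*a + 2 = 8*a + 2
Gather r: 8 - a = 8 - a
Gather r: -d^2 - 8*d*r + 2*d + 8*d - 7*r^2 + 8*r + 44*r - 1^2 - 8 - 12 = -d^2 + 10*d - 7*r^2 + r*(52 - 8*d) - 21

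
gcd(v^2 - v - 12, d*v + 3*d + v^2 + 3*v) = v + 3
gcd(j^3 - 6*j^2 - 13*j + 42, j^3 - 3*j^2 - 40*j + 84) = j^2 - 9*j + 14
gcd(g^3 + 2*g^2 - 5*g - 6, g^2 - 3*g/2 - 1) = g - 2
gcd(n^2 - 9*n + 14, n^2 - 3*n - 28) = n - 7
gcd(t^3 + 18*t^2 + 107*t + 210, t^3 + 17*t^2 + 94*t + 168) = t^2 + 13*t + 42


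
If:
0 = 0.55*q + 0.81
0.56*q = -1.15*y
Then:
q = -1.47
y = 0.72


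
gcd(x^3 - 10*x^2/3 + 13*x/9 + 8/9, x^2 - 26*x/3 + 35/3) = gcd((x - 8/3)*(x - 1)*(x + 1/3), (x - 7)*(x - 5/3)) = 1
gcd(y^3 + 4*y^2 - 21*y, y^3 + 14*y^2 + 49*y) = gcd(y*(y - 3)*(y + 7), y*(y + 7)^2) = y^2 + 7*y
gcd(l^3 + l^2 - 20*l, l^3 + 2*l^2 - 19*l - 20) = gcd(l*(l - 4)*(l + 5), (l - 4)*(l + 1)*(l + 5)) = l^2 + l - 20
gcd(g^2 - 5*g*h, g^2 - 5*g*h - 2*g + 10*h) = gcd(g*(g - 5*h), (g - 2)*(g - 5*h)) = g - 5*h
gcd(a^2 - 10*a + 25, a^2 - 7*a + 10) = a - 5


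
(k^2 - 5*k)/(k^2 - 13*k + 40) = k/(k - 8)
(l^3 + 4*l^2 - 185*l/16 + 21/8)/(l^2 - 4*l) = (16*l^3 + 64*l^2 - 185*l + 42)/(16*l*(l - 4))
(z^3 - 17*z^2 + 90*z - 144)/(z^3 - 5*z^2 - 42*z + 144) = (z - 6)/(z + 6)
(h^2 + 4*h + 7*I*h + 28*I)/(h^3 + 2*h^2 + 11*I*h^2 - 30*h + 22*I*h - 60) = (h^2 + h*(4 + 7*I) + 28*I)/(h^3 + h^2*(2 + 11*I) + h*(-30 + 22*I) - 60)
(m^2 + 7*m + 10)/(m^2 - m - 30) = (m + 2)/(m - 6)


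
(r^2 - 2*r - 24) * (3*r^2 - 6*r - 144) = 3*r^4 - 12*r^3 - 204*r^2 + 432*r + 3456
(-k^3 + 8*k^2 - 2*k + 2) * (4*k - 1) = -4*k^4 + 33*k^3 - 16*k^2 + 10*k - 2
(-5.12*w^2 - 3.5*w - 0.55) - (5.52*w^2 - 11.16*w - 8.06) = -10.64*w^2 + 7.66*w + 7.51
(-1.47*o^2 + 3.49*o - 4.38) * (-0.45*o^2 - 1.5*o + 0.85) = 0.6615*o^4 + 0.6345*o^3 - 4.5135*o^2 + 9.5365*o - 3.723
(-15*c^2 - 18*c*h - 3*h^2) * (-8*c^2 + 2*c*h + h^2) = 120*c^4 + 114*c^3*h - 27*c^2*h^2 - 24*c*h^3 - 3*h^4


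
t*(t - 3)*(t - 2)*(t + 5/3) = t^4 - 10*t^3/3 - 7*t^2/3 + 10*t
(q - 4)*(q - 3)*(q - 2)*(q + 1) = q^4 - 8*q^3 + 17*q^2 + 2*q - 24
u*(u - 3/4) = u^2 - 3*u/4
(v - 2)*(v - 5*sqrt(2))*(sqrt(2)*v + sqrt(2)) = sqrt(2)*v^3 - 10*v^2 - sqrt(2)*v^2 - 2*sqrt(2)*v + 10*v + 20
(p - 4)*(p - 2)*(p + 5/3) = p^3 - 13*p^2/3 - 2*p + 40/3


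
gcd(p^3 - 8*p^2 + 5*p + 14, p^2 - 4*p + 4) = p - 2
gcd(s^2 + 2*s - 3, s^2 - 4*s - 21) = s + 3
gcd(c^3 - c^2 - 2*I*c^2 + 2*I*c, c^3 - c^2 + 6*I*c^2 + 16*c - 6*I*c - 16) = c^2 + c*(-1 - 2*I) + 2*I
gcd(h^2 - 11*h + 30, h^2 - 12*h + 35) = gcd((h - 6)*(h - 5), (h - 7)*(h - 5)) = h - 5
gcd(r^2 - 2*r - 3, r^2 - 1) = r + 1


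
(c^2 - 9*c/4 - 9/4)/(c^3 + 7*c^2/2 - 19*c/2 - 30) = (4*c + 3)/(2*(2*c^2 + 13*c + 20))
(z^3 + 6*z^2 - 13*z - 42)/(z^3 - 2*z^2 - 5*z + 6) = (z + 7)/(z - 1)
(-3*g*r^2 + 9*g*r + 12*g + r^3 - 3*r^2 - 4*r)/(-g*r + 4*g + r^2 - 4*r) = (-3*g*r - 3*g + r^2 + r)/(-g + r)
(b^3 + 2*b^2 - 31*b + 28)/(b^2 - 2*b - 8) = (b^2 + 6*b - 7)/(b + 2)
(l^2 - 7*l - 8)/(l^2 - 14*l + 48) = (l + 1)/(l - 6)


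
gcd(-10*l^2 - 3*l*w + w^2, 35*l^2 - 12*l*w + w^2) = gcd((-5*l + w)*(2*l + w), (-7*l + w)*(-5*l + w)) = -5*l + w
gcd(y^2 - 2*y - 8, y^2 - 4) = y + 2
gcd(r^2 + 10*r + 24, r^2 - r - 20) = r + 4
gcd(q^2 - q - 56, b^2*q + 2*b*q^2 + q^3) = 1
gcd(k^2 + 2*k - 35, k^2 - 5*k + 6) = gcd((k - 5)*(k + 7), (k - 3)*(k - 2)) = 1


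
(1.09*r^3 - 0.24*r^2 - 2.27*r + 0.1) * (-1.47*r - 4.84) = -1.6023*r^4 - 4.9228*r^3 + 4.4985*r^2 + 10.8398*r - 0.484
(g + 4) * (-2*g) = -2*g^2 - 8*g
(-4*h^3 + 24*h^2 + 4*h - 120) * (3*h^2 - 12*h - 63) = -12*h^5 + 120*h^4 - 24*h^3 - 1920*h^2 + 1188*h + 7560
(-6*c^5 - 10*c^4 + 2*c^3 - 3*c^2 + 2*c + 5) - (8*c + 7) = -6*c^5 - 10*c^4 + 2*c^3 - 3*c^2 - 6*c - 2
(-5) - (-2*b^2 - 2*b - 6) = 2*b^2 + 2*b + 1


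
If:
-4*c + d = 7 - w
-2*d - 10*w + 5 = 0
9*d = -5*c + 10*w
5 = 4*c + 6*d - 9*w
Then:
No Solution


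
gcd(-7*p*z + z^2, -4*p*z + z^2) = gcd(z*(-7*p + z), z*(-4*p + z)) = z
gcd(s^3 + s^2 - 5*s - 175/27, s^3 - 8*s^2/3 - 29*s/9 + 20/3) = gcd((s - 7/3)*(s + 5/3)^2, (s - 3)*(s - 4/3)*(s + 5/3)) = s + 5/3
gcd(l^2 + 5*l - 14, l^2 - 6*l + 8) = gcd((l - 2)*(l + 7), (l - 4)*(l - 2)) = l - 2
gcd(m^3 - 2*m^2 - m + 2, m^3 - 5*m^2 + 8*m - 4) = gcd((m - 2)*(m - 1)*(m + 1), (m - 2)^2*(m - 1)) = m^2 - 3*m + 2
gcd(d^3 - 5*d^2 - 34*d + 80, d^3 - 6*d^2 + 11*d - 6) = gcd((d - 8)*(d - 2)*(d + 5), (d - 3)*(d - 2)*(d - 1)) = d - 2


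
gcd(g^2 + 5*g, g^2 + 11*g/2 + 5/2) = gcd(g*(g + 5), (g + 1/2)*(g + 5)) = g + 5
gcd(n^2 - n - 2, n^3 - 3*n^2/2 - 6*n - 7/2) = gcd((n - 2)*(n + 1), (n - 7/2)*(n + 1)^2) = n + 1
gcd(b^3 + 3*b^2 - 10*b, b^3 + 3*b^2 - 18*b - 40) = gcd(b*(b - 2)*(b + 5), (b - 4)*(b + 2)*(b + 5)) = b + 5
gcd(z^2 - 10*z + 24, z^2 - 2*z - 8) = z - 4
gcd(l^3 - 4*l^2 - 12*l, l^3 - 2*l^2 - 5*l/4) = l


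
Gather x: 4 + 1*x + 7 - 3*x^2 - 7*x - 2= -3*x^2 - 6*x + 9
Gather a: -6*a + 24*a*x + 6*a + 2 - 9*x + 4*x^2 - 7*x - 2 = 24*a*x + 4*x^2 - 16*x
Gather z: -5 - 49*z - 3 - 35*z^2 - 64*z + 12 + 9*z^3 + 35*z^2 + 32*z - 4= 9*z^3 - 81*z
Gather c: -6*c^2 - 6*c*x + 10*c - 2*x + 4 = -6*c^2 + c*(10 - 6*x) - 2*x + 4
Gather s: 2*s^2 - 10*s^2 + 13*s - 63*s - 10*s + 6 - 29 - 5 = -8*s^2 - 60*s - 28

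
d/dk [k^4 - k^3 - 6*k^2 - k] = 4*k^3 - 3*k^2 - 12*k - 1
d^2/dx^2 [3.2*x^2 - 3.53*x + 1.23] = 6.40000000000000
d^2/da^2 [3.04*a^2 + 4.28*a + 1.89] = 6.08000000000000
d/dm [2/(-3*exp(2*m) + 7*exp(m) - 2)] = (12*exp(m) - 14)*exp(m)/(3*exp(2*m) - 7*exp(m) + 2)^2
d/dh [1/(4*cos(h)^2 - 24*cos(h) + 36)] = sin(h)/(2*(cos(h) - 3)^3)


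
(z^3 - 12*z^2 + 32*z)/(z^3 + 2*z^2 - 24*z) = (z - 8)/(z + 6)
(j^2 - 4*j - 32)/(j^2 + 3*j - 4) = (j - 8)/(j - 1)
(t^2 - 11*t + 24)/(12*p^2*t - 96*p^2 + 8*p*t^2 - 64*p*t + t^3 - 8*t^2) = (t - 3)/(12*p^2 + 8*p*t + t^2)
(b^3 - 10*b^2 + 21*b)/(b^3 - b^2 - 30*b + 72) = b*(b - 7)/(b^2 + 2*b - 24)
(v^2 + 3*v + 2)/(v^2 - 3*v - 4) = (v + 2)/(v - 4)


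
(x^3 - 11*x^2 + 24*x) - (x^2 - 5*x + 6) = x^3 - 12*x^2 + 29*x - 6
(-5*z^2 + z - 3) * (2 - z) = 5*z^3 - 11*z^2 + 5*z - 6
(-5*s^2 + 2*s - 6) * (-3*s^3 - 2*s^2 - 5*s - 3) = 15*s^5 + 4*s^4 + 39*s^3 + 17*s^2 + 24*s + 18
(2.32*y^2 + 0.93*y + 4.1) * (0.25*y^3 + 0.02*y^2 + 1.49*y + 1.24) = 0.58*y^5 + 0.2789*y^4 + 4.5004*y^3 + 4.3445*y^2 + 7.2622*y + 5.084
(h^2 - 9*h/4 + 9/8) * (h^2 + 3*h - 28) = h^4 + 3*h^3/4 - 269*h^2/8 + 531*h/8 - 63/2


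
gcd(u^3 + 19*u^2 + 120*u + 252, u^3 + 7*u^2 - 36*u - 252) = u^2 + 13*u + 42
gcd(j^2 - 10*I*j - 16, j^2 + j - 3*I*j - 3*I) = 1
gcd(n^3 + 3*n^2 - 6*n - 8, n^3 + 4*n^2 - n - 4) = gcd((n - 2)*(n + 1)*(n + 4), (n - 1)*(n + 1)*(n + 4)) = n^2 + 5*n + 4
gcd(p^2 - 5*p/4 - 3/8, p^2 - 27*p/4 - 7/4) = p + 1/4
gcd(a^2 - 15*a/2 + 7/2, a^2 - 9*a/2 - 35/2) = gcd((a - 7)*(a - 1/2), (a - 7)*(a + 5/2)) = a - 7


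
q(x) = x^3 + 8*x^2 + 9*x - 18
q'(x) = 3*x^2 + 16*x + 9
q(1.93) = 36.36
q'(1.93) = 51.05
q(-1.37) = -17.89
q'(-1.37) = -7.29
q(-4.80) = 12.53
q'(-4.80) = 1.32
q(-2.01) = -11.89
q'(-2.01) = -11.04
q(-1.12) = -19.45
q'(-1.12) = -5.16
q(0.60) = -9.50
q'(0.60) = 19.68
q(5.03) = 356.94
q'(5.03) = 165.38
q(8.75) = 1343.17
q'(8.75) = 378.69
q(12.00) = 2970.00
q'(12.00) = 633.00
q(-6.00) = 0.00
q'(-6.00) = 21.00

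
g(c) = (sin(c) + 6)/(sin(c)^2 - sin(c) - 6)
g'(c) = (-2*sin(c)*cos(c) + cos(c))*(sin(c) + 6)/(sin(c)^2 - sin(c) - 6)^2 + cos(c)/(sin(c)^2 - sin(c) - 6)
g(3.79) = -1.07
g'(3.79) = -0.22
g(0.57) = -1.05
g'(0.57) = -0.15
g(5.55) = -1.09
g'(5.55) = 0.24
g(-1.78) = -1.24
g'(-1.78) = -0.14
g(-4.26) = -1.13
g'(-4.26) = 0.14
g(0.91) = -1.10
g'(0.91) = -0.16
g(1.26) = -1.15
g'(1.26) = -0.10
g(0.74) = -1.07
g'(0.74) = -0.16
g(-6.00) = -1.01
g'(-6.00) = -0.09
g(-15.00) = -1.09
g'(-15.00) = -0.23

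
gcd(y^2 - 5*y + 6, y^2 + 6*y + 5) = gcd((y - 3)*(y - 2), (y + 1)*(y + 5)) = 1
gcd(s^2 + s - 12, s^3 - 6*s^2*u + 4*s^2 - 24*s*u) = s + 4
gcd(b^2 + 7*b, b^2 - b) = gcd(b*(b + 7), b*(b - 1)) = b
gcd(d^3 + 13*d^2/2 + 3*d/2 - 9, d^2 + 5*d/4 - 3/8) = d + 3/2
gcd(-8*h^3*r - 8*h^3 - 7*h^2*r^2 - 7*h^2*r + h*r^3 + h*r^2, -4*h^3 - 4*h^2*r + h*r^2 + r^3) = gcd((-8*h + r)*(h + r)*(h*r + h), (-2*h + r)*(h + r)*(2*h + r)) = h + r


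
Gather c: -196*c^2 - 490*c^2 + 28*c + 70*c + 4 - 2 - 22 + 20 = -686*c^2 + 98*c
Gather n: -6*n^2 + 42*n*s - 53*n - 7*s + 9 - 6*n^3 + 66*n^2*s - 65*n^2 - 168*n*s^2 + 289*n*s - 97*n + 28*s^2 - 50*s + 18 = -6*n^3 + n^2*(66*s - 71) + n*(-168*s^2 + 331*s - 150) + 28*s^2 - 57*s + 27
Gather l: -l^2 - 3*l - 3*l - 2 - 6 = -l^2 - 6*l - 8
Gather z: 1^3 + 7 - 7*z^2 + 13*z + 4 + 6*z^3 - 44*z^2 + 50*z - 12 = 6*z^3 - 51*z^2 + 63*z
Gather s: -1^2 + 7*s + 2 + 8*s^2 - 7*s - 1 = 8*s^2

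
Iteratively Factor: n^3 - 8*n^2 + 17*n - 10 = (n - 2)*(n^2 - 6*n + 5) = (n - 2)*(n - 1)*(n - 5)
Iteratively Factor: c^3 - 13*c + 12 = (c - 3)*(c^2 + 3*c - 4) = (c - 3)*(c + 4)*(c - 1)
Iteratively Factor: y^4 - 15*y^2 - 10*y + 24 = (y - 4)*(y^3 + 4*y^2 + y - 6) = (y - 4)*(y + 2)*(y^2 + 2*y - 3) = (y - 4)*(y - 1)*(y + 2)*(y + 3)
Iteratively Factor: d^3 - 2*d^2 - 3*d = (d + 1)*(d^2 - 3*d) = d*(d + 1)*(d - 3)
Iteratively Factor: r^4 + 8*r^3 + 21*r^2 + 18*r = (r)*(r^3 + 8*r^2 + 21*r + 18) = r*(r + 3)*(r^2 + 5*r + 6) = r*(r + 3)^2*(r + 2)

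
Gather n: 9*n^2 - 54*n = 9*n^2 - 54*n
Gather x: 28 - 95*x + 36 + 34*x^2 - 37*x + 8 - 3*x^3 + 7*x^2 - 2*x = -3*x^3 + 41*x^2 - 134*x + 72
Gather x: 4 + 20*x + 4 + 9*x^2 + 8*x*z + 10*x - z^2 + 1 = 9*x^2 + x*(8*z + 30) - z^2 + 9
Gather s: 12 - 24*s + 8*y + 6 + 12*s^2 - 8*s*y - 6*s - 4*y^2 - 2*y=12*s^2 + s*(-8*y - 30) - 4*y^2 + 6*y + 18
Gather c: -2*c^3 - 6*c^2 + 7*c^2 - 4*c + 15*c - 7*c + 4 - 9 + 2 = -2*c^3 + c^2 + 4*c - 3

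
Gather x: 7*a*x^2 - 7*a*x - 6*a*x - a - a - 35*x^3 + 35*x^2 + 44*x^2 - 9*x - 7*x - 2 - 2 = -2*a - 35*x^3 + x^2*(7*a + 79) + x*(-13*a - 16) - 4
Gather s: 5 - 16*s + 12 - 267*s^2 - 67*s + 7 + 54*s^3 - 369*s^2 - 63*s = 54*s^3 - 636*s^2 - 146*s + 24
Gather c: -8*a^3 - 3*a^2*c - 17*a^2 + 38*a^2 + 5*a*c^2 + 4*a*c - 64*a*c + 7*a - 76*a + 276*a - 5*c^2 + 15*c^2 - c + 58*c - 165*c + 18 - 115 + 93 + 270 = -8*a^3 + 21*a^2 + 207*a + c^2*(5*a + 10) + c*(-3*a^2 - 60*a - 108) + 266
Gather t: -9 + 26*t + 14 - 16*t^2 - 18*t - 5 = -16*t^2 + 8*t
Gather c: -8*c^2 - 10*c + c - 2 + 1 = -8*c^2 - 9*c - 1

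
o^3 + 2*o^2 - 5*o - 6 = (o - 2)*(o + 1)*(o + 3)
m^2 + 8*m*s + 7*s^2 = (m + s)*(m + 7*s)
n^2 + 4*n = n*(n + 4)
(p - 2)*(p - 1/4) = p^2 - 9*p/4 + 1/2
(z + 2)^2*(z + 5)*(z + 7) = z^4 + 16*z^3 + 87*z^2 + 188*z + 140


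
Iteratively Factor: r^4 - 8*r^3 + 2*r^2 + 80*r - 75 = (r - 5)*(r^3 - 3*r^2 - 13*r + 15) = (r - 5)^2*(r^2 + 2*r - 3) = (r - 5)^2*(r - 1)*(r + 3)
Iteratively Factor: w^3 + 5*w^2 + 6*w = (w + 2)*(w^2 + 3*w) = (w + 2)*(w + 3)*(w)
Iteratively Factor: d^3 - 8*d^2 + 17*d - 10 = (d - 2)*(d^2 - 6*d + 5) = (d - 2)*(d - 1)*(d - 5)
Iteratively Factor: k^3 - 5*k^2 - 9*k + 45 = (k - 3)*(k^2 - 2*k - 15) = (k - 5)*(k - 3)*(k + 3)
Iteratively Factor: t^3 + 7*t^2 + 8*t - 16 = (t + 4)*(t^2 + 3*t - 4) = (t + 4)^2*(t - 1)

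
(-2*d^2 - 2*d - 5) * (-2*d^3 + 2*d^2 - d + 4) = 4*d^5 + 8*d^3 - 16*d^2 - 3*d - 20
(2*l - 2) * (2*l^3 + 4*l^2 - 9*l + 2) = 4*l^4 + 4*l^3 - 26*l^2 + 22*l - 4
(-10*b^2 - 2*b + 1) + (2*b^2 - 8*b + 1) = -8*b^2 - 10*b + 2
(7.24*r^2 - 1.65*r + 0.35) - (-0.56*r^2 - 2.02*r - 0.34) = 7.8*r^2 + 0.37*r + 0.69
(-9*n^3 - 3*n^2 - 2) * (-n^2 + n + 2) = 9*n^5 - 6*n^4 - 21*n^3 - 4*n^2 - 2*n - 4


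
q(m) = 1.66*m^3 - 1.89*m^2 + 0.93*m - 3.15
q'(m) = 4.98*m^2 - 3.78*m + 0.93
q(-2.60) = -47.52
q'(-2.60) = 44.42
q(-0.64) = -4.95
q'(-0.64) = 5.39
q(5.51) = 222.29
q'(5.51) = 131.30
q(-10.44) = -2107.76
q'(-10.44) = 583.18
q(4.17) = 88.23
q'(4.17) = 71.76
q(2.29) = 9.00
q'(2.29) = 18.39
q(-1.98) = -25.29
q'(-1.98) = 27.94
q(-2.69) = -51.64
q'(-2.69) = 47.13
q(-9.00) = -1374.75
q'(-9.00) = 438.33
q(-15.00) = -6044.85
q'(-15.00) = 1178.13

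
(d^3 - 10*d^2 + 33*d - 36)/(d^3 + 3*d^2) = (d^3 - 10*d^2 + 33*d - 36)/(d^2*(d + 3))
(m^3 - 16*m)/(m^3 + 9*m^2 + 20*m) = (m - 4)/(m + 5)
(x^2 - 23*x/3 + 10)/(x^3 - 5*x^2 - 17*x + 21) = (x^2 - 23*x/3 + 10)/(x^3 - 5*x^2 - 17*x + 21)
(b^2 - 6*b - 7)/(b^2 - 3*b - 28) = (b + 1)/(b + 4)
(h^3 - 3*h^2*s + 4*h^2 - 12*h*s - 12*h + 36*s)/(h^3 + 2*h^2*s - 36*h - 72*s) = (h^2 - 3*h*s - 2*h + 6*s)/(h^2 + 2*h*s - 6*h - 12*s)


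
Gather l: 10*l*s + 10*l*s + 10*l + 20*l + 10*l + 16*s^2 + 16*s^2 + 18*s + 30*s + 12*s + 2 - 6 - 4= l*(20*s + 40) + 32*s^2 + 60*s - 8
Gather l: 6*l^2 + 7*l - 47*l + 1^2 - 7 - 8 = 6*l^2 - 40*l - 14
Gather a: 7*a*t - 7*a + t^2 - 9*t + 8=a*(7*t - 7) + t^2 - 9*t + 8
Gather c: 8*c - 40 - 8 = 8*c - 48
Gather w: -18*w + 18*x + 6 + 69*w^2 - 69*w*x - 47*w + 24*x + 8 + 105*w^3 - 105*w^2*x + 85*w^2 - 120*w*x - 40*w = 105*w^3 + w^2*(154 - 105*x) + w*(-189*x - 105) + 42*x + 14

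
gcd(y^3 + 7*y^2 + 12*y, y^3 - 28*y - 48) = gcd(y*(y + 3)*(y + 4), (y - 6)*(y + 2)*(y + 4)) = y + 4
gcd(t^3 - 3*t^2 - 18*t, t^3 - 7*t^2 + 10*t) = t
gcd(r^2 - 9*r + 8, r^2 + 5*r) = 1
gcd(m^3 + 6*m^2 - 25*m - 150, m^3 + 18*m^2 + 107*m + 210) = m^2 + 11*m + 30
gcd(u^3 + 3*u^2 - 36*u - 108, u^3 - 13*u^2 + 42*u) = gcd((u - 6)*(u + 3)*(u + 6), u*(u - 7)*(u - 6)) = u - 6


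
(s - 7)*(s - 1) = s^2 - 8*s + 7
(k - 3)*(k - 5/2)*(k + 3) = k^3 - 5*k^2/2 - 9*k + 45/2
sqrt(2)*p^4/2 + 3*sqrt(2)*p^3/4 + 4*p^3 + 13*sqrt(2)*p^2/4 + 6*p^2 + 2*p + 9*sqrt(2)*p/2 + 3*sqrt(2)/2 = (p + 1/2)*(p + 1)*(p + 3*sqrt(2))*(sqrt(2)*p/2 + 1)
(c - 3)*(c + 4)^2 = c^3 + 5*c^2 - 8*c - 48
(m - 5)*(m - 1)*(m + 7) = m^3 + m^2 - 37*m + 35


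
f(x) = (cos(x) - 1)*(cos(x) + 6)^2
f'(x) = -2*(cos(x) - 1)*(cos(x) + 6)*sin(x) - (cos(x) + 6)^2*sin(x)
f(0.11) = -0.30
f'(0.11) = -5.36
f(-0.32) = -2.45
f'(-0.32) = 14.97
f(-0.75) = -12.16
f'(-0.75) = 28.43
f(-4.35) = -43.17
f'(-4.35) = -15.50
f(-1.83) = -41.45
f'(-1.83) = 17.94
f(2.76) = -49.60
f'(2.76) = -2.30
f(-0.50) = -5.79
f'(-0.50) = 21.87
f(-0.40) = -3.78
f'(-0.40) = 18.23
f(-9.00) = -49.49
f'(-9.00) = 2.66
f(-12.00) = -7.31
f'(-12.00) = -23.99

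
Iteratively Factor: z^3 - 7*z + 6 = (z + 3)*(z^2 - 3*z + 2) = (z - 1)*(z + 3)*(z - 2)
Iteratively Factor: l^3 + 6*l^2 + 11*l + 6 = (l + 2)*(l^2 + 4*l + 3) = (l + 1)*(l + 2)*(l + 3)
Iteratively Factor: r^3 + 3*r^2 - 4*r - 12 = (r + 3)*(r^2 - 4) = (r - 2)*(r + 3)*(r + 2)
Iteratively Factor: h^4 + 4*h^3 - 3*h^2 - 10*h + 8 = (h + 4)*(h^3 - 3*h + 2) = (h + 2)*(h + 4)*(h^2 - 2*h + 1) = (h - 1)*(h + 2)*(h + 4)*(h - 1)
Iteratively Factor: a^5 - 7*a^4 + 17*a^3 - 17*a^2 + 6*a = (a)*(a^4 - 7*a^3 + 17*a^2 - 17*a + 6) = a*(a - 1)*(a^3 - 6*a^2 + 11*a - 6) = a*(a - 2)*(a - 1)*(a^2 - 4*a + 3) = a*(a - 3)*(a - 2)*(a - 1)*(a - 1)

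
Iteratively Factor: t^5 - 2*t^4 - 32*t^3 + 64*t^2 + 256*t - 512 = (t - 2)*(t^4 - 32*t^2 + 256) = (t - 2)*(t + 4)*(t^3 - 4*t^2 - 16*t + 64) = (t - 2)*(t + 4)^2*(t^2 - 8*t + 16) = (t - 4)*(t - 2)*(t + 4)^2*(t - 4)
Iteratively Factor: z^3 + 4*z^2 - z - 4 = (z + 4)*(z^2 - 1) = (z + 1)*(z + 4)*(z - 1)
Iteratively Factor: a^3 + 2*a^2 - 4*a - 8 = (a + 2)*(a^2 - 4) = (a - 2)*(a + 2)*(a + 2)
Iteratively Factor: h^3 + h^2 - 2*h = (h)*(h^2 + h - 2) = h*(h + 2)*(h - 1)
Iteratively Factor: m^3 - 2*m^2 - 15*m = (m)*(m^2 - 2*m - 15) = m*(m + 3)*(m - 5)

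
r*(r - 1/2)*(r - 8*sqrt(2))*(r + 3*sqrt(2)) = r^4 - 5*sqrt(2)*r^3 - r^3/2 - 48*r^2 + 5*sqrt(2)*r^2/2 + 24*r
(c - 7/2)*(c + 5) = c^2 + 3*c/2 - 35/2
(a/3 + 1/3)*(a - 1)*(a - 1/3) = a^3/3 - a^2/9 - a/3 + 1/9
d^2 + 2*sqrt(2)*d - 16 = (d - 2*sqrt(2))*(d + 4*sqrt(2))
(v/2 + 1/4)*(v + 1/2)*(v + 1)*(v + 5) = v^4/2 + 7*v^3/2 + 45*v^2/8 + 13*v/4 + 5/8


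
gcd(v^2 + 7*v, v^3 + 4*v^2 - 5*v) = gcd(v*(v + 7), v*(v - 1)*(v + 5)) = v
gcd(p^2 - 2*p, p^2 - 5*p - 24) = 1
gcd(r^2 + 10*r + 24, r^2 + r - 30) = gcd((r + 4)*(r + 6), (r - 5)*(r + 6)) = r + 6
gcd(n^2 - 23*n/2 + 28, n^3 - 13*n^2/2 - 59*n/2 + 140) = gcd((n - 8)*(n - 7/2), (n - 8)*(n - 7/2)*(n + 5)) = n^2 - 23*n/2 + 28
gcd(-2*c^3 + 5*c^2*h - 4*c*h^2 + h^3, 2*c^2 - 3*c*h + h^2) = 2*c^2 - 3*c*h + h^2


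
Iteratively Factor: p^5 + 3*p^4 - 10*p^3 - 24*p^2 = (p)*(p^4 + 3*p^3 - 10*p^2 - 24*p) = p*(p + 4)*(p^3 - p^2 - 6*p) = p^2*(p + 4)*(p^2 - p - 6) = p^2*(p - 3)*(p + 4)*(p + 2)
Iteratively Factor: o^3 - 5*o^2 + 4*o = (o)*(o^2 - 5*o + 4) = o*(o - 4)*(o - 1)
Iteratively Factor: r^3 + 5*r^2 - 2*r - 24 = (r - 2)*(r^2 + 7*r + 12) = (r - 2)*(r + 4)*(r + 3)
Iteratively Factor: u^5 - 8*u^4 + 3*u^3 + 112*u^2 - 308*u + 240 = (u - 5)*(u^4 - 3*u^3 - 12*u^2 + 52*u - 48) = (u - 5)*(u - 2)*(u^3 - u^2 - 14*u + 24) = (u - 5)*(u - 2)^2*(u^2 + u - 12) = (u - 5)*(u - 3)*(u - 2)^2*(u + 4)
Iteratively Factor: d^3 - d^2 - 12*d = (d + 3)*(d^2 - 4*d) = (d - 4)*(d + 3)*(d)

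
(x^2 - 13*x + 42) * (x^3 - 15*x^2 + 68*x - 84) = x^5 - 28*x^4 + 305*x^3 - 1598*x^2 + 3948*x - 3528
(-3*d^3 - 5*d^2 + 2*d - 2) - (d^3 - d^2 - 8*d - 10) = -4*d^3 - 4*d^2 + 10*d + 8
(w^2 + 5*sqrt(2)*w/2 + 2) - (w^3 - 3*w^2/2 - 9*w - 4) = -w^3 + 5*w^2/2 + 5*sqrt(2)*w/2 + 9*w + 6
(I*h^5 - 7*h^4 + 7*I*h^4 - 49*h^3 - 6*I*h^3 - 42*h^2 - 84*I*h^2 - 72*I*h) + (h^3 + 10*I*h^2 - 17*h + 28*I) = I*h^5 - 7*h^4 + 7*I*h^4 - 48*h^3 - 6*I*h^3 - 42*h^2 - 74*I*h^2 - 17*h - 72*I*h + 28*I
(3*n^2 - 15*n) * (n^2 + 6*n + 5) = 3*n^4 + 3*n^3 - 75*n^2 - 75*n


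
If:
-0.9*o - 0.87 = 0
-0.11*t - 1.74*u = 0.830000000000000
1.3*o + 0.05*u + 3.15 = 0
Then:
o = -0.97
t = 591.44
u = -37.87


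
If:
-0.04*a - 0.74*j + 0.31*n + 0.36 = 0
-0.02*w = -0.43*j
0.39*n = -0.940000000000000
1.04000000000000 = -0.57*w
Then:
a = -8.11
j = -0.08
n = -2.41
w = -1.82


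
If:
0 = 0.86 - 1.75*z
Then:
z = 0.49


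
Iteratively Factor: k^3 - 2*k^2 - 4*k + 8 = (k + 2)*(k^2 - 4*k + 4) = (k - 2)*(k + 2)*(k - 2)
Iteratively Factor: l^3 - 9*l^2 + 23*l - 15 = (l - 5)*(l^2 - 4*l + 3) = (l - 5)*(l - 1)*(l - 3)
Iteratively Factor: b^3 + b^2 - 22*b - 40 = (b - 5)*(b^2 + 6*b + 8) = (b - 5)*(b + 4)*(b + 2)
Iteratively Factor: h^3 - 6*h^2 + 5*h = (h)*(h^2 - 6*h + 5) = h*(h - 1)*(h - 5)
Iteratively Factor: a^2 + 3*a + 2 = (a + 1)*(a + 2)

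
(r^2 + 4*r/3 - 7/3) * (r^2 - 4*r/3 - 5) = r^4 - 82*r^2/9 - 32*r/9 + 35/3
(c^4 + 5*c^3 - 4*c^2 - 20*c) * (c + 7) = c^5 + 12*c^4 + 31*c^3 - 48*c^2 - 140*c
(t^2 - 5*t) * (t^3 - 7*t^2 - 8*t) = t^5 - 12*t^4 + 27*t^3 + 40*t^2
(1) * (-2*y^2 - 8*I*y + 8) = -2*y^2 - 8*I*y + 8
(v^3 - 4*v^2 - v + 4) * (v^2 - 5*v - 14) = v^5 - 9*v^4 + 5*v^3 + 65*v^2 - 6*v - 56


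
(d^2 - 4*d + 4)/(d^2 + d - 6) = (d - 2)/(d + 3)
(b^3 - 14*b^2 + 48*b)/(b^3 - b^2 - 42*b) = (-b^2 + 14*b - 48)/(-b^2 + b + 42)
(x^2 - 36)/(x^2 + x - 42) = (x + 6)/(x + 7)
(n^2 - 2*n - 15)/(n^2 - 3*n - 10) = (n + 3)/(n + 2)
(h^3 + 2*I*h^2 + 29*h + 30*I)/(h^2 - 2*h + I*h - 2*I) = (h^2 + I*h + 30)/(h - 2)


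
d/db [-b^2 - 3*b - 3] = -2*b - 3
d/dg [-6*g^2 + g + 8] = 1 - 12*g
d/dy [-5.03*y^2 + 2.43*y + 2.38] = 2.43 - 10.06*y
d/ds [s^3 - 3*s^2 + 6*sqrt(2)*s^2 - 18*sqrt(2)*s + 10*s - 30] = 3*s^2 - 6*s + 12*sqrt(2)*s - 18*sqrt(2) + 10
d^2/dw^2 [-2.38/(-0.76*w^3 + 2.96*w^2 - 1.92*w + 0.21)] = ((14.0896 - 10.8528*w)*(0.76*w^3 - 2.96*w^2 + 1.92*w - 0.21) + 2.38*(2.28*w^2 - 5.92*w + 1.92)*(4.56*w^2 - 11.84*w + 3.84))/(0.76*w^3 - 2.96*w^2 + 1.92*w - 0.21)^3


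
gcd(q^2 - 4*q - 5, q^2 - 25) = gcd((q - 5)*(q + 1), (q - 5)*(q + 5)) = q - 5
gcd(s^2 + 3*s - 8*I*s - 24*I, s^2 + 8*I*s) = 1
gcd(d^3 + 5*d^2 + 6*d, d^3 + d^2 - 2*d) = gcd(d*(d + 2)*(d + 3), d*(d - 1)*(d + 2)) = d^2 + 2*d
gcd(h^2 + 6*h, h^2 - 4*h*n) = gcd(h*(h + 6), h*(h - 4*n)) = h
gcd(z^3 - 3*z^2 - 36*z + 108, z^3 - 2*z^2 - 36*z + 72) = z^2 - 36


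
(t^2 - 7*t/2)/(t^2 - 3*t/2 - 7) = t/(t + 2)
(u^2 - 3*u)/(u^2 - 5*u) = (u - 3)/(u - 5)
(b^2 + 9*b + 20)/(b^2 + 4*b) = (b + 5)/b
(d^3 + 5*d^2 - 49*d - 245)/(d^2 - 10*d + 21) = (d^2 + 12*d + 35)/(d - 3)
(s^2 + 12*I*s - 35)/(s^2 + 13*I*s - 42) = (s + 5*I)/(s + 6*I)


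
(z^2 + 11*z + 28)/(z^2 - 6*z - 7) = (z^2 + 11*z + 28)/(z^2 - 6*z - 7)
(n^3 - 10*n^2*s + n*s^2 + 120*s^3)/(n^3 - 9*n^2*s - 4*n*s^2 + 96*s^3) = (-n + 5*s)/(-n + 4*s)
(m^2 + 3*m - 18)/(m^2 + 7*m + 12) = (m^2 + 3*m - 18)/(m^2 + 7*m + 12)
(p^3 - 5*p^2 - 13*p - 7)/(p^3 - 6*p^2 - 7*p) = (p + 1)/p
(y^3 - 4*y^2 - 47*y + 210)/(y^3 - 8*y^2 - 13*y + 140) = (y^2 + y - 42)/(y^2 - 3*y - 28)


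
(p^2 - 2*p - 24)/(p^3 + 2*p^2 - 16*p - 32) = (p - 6)/(p^2 - 2*p - 8)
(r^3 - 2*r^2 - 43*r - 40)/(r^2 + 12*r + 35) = (r^2 - 7*r - 8)/(r + 7)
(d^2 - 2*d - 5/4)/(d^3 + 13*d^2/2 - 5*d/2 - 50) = (d + 1/2)/(d^2 + 9*d + 20)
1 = 1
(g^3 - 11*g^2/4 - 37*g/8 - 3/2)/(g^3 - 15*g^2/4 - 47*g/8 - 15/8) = (g - 4)/(g - 5)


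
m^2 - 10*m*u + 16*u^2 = (m - 8*u)*(m - 2*u)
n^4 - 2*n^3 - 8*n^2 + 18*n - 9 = (n - 3)*(n - 1)^2*(n + 3)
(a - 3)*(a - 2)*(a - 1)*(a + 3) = a^4 - 3*a^3 - 7*a^2 + 27*a - 18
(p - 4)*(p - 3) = p^2 - 7*p + 12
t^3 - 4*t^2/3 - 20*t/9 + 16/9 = (t - 2)*(t - 2/3)*(t + 4/3)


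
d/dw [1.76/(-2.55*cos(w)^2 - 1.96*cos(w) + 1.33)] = -(8.976*cos(w) + 3.4496)*sin(w)/(2.55*cos(w)^2 + 1.96*cos(w) - 1.33)^2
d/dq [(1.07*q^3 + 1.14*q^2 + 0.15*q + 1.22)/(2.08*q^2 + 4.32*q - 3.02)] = (2.2256*q^4 + 9.2448*q^3 - 5.0814*q^2 - 11.9608*q - 5.7234)/(4.3264*q^4 + 17.9712*q^3 + 6.0992*q^2 - 26.0928*q + 9.1204)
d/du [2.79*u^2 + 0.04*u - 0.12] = 5.58*u + 0.04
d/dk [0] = 0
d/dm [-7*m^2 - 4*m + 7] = -14*m - 4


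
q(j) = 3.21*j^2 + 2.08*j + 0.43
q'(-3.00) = -17.18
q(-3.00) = 23.08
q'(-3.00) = -17.18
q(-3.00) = 23.08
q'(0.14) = 2.98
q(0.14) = 0.78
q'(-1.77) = -9.28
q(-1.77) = 6.81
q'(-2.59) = -14.55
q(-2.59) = 16.58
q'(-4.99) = -29.96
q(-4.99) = 69.98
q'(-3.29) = -19.04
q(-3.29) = 28.33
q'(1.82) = 13.76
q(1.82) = 14.85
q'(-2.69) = -15.19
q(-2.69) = 18.06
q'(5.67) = 38.48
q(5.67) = 115.42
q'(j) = 6.42*j + 2.08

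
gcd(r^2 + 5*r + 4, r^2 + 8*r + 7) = r + 1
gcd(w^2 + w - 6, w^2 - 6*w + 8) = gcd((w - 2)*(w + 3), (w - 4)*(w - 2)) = w - 2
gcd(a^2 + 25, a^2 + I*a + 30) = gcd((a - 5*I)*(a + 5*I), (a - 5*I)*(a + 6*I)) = a - 5*I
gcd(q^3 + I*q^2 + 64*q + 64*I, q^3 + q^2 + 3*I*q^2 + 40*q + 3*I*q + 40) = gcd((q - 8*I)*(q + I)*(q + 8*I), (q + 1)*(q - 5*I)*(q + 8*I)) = q + 8*I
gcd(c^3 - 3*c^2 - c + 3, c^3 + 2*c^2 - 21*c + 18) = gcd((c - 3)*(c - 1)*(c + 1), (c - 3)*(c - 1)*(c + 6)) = c^2 - 4*c + 3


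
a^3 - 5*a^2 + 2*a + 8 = (a - 4)*(a - 2)*(a + 1)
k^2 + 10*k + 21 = (k + 3)*(k + 7)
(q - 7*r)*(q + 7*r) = q^2 - 49*r^2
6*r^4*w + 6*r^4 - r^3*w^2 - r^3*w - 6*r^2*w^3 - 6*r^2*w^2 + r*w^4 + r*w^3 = (-6*r + w)*(-r + w)*(r + w)*(r*w + r)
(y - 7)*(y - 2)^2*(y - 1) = y^4 - 12*y^3 + 43*y^2 - 60*y + 28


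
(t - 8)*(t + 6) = t^2 - 2*t - 48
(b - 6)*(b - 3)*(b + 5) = b^3 - 4*b^2 - 27*b + 90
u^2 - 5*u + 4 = (u - 4)*(u - 1)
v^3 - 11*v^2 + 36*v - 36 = (v - 6)*(v - 3)*(v - 2)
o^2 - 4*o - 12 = (o - 6)*(o + 2)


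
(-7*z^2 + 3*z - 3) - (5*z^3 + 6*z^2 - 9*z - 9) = -5*z^3 - 13*z^2 + 12*z + 6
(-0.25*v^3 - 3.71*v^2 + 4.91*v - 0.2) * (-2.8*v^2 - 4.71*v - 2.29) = 0.7*v^5 + 11.5655*v^4 + 4.2986*v^3 - 14.0702*v^2 - 10.3019*v + 0.458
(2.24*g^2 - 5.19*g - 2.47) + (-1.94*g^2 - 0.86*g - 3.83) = 0.3*g^2 - 6.05*g - 6.3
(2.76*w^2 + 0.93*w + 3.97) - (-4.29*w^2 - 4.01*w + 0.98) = 7.05*w^2 + 4.94*w + 2.99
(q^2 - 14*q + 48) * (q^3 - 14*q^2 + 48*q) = q^5 - 28*q^4 + 292*q^3 - 1344*q^2 + 2304*q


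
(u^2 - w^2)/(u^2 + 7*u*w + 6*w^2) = (u - w)/(u + 6*w)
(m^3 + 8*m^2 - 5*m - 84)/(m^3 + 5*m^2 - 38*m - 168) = (m - 3)/(m - 6)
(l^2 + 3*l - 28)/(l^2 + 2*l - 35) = (l - 4)/(l - 5)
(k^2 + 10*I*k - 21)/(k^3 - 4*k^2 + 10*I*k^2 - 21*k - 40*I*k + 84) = 1/(k - 4)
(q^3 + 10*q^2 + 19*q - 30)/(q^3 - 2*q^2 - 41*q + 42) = (q + 5)/(q - 7)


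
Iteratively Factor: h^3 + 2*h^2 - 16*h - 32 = (h + 2)*(h^2 - 16) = (h - 4)*(h + 2)*(h + 4)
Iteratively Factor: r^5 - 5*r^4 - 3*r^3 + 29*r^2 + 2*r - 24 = (r - 1)*(r^4 - 4*r^3 - 7*r^2 + 22*r + 24) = (r - 1)*(r + 1)*(r^3 - 5*r^2 - 2*r + 24) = (r - 3)*(r - 1)*(r + 1)*(r^2 - 2*r - 8) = (r - 4)*(r - 3)*(r - 1)*(r + 1)*(r + 2)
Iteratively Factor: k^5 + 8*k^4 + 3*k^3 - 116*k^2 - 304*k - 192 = (k + 4)*(k^4 + 4*k^3 - 13*k^2 - 64*k - 48) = (k + 1)*(k + 4)*(k^3 + 3*k^2 - 16*k - 48) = (k - 4)*(k + 1)*(k + 4)*(k^2 + 7*k + 12) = (k - 4)*(k + 1)*(k + 3)*(k + 4)*(k + 4)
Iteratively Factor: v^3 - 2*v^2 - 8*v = (v + 2)*(v^2 - 4*v) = (v - 4)*(v + 2)*(v)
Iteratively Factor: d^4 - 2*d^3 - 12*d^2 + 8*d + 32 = (d + 2)*(d^3 - 4*d^2 - 4*d + 16) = (d - 2)*(d + 2)*(d^2 - 2*d - 8) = (d - 2)*(d + 2)^2*(d - 4)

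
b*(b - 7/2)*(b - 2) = b^3 - 11*b^2/2 + 7*b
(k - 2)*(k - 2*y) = k^2 - 2*k*y - 2*k + 4*y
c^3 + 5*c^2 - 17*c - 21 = (c - 3)*(c + 1)*(c + 7)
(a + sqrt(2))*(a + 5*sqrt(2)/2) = a^2 + 7*sqrt(2)*a/2 + 5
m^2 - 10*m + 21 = (m - 7)*(m - 3)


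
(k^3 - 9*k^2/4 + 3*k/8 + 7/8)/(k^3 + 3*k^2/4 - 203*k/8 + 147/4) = (2*k^2 - k - 1)/(2*k^2 + 5*k - 42)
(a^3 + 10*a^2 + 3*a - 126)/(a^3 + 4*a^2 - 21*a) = (a + 6)/a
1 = 1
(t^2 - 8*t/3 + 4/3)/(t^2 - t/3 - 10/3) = (3*t - 2)/(3*t + 5)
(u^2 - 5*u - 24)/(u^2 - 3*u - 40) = (u + 3)/(u + 5)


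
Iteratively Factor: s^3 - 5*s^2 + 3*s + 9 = (s + 1)*(s^2 - 6*s + 9) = (s - 3)*(s + 1)*(s - 3)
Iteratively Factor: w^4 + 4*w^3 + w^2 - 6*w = (w - 1)*(w^3 + 5*w^2 + 6*w) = w*(w - 1)*(w^2 + 5*w + 6) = w*(w - 1)*(w + 2)*(w + 3)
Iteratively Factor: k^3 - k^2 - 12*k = (k + 3)*(k^2 - 4*k) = (k - 4)*(k + 3)*(k)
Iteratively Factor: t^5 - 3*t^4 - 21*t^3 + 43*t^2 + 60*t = (t + 1)*(t^4 - 4*t^3 - 17*t^2 + 60*t) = (t - 5)*(t + 1)*(t^3 + t^2 - 12*t) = (t - 5)*(t - 3)*(t + 1)*(t^2 + 4*t) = (t - 5)*(t - 3)*(t + 1)*(t + 4)*(t)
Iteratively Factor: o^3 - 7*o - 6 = (o - 3)*(o^2 + 3*o + 2) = (o - 3)*(o + 2)*(o + 1)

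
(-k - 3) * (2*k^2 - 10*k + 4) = -2*k^3 + 4*k^2 + 26*k - 12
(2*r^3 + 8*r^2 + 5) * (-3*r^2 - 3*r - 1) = -6*r^5 - 30*r^4 - 26*r^3 - 23*r^2 - 15*r - 5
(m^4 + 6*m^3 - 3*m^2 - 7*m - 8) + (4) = m^4 + 6*m^3 - 3*m^2 - 7*m - 4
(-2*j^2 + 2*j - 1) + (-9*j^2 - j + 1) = -11*j^2 + j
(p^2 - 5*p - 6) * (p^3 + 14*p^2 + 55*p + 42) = p^5 + 9*p^4 - 21*p^3 - 317*p^2 - 540*p - 252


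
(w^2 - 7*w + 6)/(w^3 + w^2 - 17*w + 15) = (w - 6)/(w^2 + 2*w - 15)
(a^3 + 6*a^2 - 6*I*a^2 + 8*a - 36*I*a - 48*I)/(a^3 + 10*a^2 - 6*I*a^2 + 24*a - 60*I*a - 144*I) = (a + 2)/(a + 6)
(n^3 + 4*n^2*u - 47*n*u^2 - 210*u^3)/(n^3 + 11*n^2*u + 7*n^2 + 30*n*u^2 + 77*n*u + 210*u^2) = (n - 7*u)/(n + 7)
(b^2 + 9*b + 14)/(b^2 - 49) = (b + 2)/(b - 7)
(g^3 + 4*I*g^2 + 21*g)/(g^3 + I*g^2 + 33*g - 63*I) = g/(g - 3*I)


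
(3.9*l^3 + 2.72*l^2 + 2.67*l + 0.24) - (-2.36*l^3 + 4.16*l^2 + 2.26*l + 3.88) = 6.26*l^3 - 1.44*l^2 + 0.41*l - 3.64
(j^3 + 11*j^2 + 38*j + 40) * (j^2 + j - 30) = j^5 + 12*j^4 + 19*j^3 - 252*j^2 - 1100*j - 1200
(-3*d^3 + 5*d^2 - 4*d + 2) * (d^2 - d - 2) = -3*d^5 + 8*d^4 - 3*d^3 - 4*d^2 + 6*d - 4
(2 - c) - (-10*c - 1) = 9*c + 3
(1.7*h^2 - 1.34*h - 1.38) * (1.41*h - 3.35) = 2.397*h^3 - 7.5844*h^2 + 2.5432*h + 4.623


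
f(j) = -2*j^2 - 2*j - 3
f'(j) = -4*j - 2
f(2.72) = -23.24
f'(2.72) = -12.88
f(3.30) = -31.38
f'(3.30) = -15.20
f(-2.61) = -11.40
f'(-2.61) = 8.44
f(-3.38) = -19.09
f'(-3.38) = 11.52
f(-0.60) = -2.52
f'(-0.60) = 0.40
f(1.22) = -8.42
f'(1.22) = -6.88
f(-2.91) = -14.12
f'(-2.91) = 9.64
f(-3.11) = -16.12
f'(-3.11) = 10.44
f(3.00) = -27.00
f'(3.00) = -14.00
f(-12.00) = -267.00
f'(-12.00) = 46.00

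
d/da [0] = 0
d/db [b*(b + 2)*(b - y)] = b*(b + 2) + b*(b - y) + (b + 2)*(b - y)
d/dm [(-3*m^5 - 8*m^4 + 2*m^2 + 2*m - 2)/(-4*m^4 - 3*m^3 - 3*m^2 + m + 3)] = (12*m^8 + 18*m^7 + 51*m^6 + 52*m^5 - 39*m^4 - 116*m^3 - 10*m^2 + 8)/(16*m^8 + 24*m^7 + 33*m^6 + 10*m^5 - 21*m^4 - 24*m^3 - 17*m^2 + 6*m + 9)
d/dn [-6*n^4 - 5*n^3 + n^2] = n*(-24*n^2 - 15*n + 2)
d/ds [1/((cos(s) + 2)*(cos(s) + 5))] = (2*cos(s) + 7)*sin(s)/((cos(s) + 2)^2*(cos(s) + 5)^2)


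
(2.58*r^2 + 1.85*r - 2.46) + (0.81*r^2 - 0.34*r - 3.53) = 3.39*r^2 + 1.51*r - 5.99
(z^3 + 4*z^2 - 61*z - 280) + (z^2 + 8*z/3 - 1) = z^3 + 5*z^2 - 175*z/3 - 281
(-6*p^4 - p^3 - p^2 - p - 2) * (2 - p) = 6*p^5 - 11*p^4 - p^3 - p^2 - 4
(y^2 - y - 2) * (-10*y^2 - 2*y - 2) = -10*y^4 + 8*y^3 + 20*y^2 + 6*y + 4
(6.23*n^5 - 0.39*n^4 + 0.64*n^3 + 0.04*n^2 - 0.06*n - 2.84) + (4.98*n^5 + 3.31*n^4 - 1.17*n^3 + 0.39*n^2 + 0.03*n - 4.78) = 11.21*n^5 + 2.92*n^4 - 0.53*n^3 + 0.43*n^2 - 0.03*n - 7.62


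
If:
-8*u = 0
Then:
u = 0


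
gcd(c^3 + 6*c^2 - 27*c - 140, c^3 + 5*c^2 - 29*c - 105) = c^2 + 2*c - 35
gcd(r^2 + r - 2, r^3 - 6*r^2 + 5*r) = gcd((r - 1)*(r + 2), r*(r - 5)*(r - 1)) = r - 1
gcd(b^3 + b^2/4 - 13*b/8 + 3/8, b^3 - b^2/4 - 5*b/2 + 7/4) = b - 1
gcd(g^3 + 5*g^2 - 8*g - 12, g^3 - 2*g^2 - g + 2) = g^2 - g - 2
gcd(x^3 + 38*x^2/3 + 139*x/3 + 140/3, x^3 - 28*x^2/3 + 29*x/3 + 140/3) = x + 5/3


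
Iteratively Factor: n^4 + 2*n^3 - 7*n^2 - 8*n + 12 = (n - 1)*(n^3 + 3*n^2 - 4*n - 12) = (n - 1)*(n + 3)*(n^2 - 4) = (n - 1)*(n + 2)*(n + 3)*(n - 2)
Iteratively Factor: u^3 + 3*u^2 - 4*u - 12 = (u + 3)*(u^2 - 4) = (u + 2)*(u + 3)*(u - 2)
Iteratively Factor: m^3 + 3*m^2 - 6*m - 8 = (m + 1)*(m^2 + 2*m - 8) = (m - 2)*(m + 1)*(m + 4)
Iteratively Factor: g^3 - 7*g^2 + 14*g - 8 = (g - 4)*(g^2 - 3*g + 2) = (g - 4)*(g - 2)*(g - 1)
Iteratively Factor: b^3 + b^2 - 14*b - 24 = (b + 2)*(b^2 - b - 12) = (b - 4)*(b + 2)*(b + 3)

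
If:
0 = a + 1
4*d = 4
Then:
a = -1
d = 1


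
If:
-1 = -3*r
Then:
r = 1/3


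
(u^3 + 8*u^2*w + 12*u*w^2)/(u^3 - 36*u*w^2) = (u + 2*w)/(u - 6*w)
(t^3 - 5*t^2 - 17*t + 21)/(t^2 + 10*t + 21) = (t^2 - 8*t + 7)/(t + 7)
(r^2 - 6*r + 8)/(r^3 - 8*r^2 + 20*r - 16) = 1/(r - 2)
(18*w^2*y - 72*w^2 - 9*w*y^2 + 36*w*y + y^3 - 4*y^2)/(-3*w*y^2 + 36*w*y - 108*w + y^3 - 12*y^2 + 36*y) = (-6*w*y + 24*w + y^2 - 4*y)/(y^2 - 12*y + 36)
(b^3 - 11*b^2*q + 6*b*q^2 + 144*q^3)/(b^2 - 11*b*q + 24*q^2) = (-b^2 + 3*b*q + 18*q^2)/(-b + 3*q)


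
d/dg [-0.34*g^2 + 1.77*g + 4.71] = 1.77 - 0.68*g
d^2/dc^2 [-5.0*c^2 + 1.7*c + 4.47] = -10.0000000000000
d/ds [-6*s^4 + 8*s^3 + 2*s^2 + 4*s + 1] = -24*s^3 + 24*s^2 + 4*s + 4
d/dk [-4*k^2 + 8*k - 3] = 8 - 8*k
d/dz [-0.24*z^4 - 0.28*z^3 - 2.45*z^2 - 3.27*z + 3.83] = -0.96*z^3 - 0.84*z^2 - 4.9*z - 3.27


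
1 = 1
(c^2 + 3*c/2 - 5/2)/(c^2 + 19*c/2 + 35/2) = (c - 1)/(c + 7)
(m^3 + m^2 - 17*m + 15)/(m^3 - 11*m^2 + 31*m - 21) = (m + 5)/(m - 7)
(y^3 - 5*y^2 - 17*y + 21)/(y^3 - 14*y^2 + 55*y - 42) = (y + 3)/(y - 6)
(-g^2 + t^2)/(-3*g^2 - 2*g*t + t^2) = (-g + t)/(-3*g + t)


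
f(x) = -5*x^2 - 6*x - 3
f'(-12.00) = 114.00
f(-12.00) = -651.00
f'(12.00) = -126.00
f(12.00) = -795.00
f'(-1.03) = 4.30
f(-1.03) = -2.12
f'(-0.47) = -1.30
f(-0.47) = -1.28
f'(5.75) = -63.50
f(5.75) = -202.81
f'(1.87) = -24.70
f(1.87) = -31.70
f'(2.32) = -29.20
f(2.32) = -43.83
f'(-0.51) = -0.90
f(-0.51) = -1.24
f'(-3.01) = 24.10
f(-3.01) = -30.24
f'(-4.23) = 36.30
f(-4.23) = -67.08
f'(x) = -10*x - 6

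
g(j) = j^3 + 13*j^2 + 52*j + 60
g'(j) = 3*j^2 + 26*j + 52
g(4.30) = 603.48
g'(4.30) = 219.27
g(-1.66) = 4.93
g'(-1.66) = 17.11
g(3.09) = 374.31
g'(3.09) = 160.98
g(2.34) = 265.68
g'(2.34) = 129.27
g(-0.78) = 26.87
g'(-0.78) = 33.55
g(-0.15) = 52.49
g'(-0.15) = 48.17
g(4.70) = 695.39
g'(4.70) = 240.47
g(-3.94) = -4.24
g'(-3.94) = -3.87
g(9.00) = 2310.00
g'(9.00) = 529.00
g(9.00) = 2310.00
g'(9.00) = 529.00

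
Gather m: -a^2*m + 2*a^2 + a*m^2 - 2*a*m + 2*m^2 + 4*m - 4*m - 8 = 2*a^2 + m^2*(a + 2) + m*(-a^2 - 2*a) - 8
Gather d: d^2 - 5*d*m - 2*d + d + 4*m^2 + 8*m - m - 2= d^2 + d*(-5*m - 1) + 4*m^2 + 7*m - 2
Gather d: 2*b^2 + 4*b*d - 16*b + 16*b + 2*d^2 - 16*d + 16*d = 2*b^2 + 4*b*d + 2*d^2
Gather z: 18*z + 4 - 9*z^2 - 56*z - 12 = -9*z^2 - 38*z - 8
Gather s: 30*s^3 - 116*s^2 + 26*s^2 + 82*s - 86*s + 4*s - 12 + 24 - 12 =30*s^3 - 90*s^2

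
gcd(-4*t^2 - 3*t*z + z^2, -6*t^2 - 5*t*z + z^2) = t + z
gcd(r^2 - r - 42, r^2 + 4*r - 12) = r + 6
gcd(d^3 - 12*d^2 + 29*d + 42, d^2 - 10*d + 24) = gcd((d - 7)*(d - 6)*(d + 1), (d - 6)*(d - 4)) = d - 6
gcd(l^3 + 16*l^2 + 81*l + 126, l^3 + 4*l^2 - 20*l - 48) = l + 6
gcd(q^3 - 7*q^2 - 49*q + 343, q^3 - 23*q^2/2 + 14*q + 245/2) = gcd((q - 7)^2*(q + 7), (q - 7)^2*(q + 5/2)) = q^2 - 14*q + 49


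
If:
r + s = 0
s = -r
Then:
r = -s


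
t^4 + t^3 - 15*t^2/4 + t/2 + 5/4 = (t - 1)^2*(t + 1/2)*(t + 5/2)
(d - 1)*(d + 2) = d^2 + d - 2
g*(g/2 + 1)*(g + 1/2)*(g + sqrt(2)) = g^4/2 + sqrt(2)*g^3/2 + 5*g^3/4 + g^2/2 + 5*sqrt(2)*g^2/4 + sqrt(2)*g/2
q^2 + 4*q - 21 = (q - 3)*(q + 7)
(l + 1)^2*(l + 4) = l^3 + 6*l^2 + 9*l + 4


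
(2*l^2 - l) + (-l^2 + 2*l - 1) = l^2 + l - 1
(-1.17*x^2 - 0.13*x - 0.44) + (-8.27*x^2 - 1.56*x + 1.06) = -9.44*x^2 - 1.69*x + 0.62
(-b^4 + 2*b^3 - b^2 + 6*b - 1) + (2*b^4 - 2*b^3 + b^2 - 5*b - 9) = b^4 + b - 10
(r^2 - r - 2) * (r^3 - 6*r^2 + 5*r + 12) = r^5 - 7*r^4 + 9*r^3 + 19*r^2 - 22*r - 24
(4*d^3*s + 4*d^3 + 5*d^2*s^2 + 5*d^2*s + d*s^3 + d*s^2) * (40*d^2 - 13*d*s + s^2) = 160*d^5*s + 160*d^5 + 148*d^4*s^2 + 148*d^4*s - 21*d^3*s^3 - 21*d^3*s^2 - 8*d^2*s^4 - 8*d^2*s^3 + d*s^5 + d*s^4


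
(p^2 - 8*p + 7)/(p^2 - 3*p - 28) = (p - 1)/(p + 4)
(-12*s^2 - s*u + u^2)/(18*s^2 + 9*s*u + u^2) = (-4*s + u)/(6*s + u)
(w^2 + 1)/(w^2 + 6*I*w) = (w^2 + 1)/(w*(w + 6*I))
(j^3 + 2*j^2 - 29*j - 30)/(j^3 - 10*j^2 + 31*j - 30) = (j^2 + 7*j + 6)/(j^2 - 5*j + 6)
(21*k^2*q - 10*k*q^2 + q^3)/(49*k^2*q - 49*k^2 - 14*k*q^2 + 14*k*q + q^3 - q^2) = q*(-3*k + q)/(-7*k*q + 7*k + q^2 - q)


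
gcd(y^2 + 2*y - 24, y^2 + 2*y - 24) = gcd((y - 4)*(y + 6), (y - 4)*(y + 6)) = y^2 + 2*y - 24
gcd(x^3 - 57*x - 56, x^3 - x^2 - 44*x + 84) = x + 7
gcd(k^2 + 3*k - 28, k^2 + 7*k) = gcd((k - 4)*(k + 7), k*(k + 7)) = k + 7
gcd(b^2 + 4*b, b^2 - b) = b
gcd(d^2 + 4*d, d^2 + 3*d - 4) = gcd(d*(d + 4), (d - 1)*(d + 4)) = d + 4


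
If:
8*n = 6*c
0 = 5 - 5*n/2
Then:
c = 8/3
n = 2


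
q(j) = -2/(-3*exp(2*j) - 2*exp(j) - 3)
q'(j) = -2*(6*exp(2*j) + 2*exp(j))/(-3*exp(2*j) - 2*exp(j) - 3)^2 = (-12*exp(j) - 4)*exp(j)/(3*exp(2*j) + 2*exp(j) + 3)^2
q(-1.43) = 0.55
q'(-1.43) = -0.12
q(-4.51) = 0.66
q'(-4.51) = -0.00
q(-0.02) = 0.26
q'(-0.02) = -0.25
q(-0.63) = 0.41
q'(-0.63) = -0.23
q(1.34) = 0.04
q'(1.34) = -0.06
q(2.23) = 0.01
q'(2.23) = -0.01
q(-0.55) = 0.39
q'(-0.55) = -0.24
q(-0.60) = 0.40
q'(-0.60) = -0.23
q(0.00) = 0.25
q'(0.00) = -0.25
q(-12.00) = 0.67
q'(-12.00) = 0.00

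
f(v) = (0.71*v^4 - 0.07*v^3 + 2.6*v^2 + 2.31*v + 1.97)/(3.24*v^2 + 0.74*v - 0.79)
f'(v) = (-6.48*v - 0.74)*(0.71*v^4 - 0.07*v^3 + 2.6*v^2 + 2.31*v + 1.97)/(3.24*v^2 + 0.74*v - 0.79)^2 + (2.84*v^3 - 0.21*v^2 + 5.2*v + 2.31)/(3.24*v^2 + 0.74*v - 0.79) = (4.6008*v^5 + 1.3494*v^4 - 2.3472*v^3 - 5.3945*v^2 - 16.8736*v - 3.2827)/(10.4976*v^4 + 4.7952*v^3 - 4.5716*v^2 - 1.1692*v + 0.6241)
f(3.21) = 3.12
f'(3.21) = 1.24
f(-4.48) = 5.52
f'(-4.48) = -2.04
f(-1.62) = 1.57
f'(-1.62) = -0.52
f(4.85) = 5.81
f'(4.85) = 2.02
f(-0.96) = 1.89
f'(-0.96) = 3.36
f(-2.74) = 2.63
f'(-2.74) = -1.26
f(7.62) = 13.13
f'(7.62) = 3.26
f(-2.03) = 1.87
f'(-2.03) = -0.88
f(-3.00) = 2.98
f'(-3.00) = -1.38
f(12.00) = 31.61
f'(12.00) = 5.18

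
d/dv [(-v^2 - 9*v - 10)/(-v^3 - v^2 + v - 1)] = (-v^4 - 18*v^3 - 40*v^2 - 18*v + 19)/(v^6 + 2*v^5 - v^4 + 3*v^2 - 2*v + 1)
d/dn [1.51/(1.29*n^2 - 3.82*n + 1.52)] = (5.7682 - 3.8958*n)/(1.29*n^2 - 3.82*n + 1.52)^2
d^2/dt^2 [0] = 0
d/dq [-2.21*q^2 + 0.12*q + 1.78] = 0.12 - 4.42*q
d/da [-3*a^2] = -6*a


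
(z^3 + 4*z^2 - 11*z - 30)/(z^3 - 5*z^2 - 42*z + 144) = (z^2 + 7*z + 10)/(z^2 - 2*z - 48)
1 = 1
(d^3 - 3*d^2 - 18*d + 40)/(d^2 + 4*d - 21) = (d^3 - 3*d^2 - 18*d + 40)/(d^2 + 4*d - 21)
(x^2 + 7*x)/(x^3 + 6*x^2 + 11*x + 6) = x*(x + 7)/(x^3 + 6*x^2 + 11*x + 6)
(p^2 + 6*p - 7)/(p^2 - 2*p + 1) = (p + 7)/(p - 1)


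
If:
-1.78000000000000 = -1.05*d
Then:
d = 1.70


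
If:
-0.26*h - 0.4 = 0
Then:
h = -1.54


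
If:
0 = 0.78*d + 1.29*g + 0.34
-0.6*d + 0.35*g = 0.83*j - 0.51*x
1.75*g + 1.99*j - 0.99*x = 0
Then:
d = 0.0774847037755559*x - 0.227161368949908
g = -0.0468512162363826*x - 0.12621250559618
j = 0.538688255484256*x + 0.110990896881063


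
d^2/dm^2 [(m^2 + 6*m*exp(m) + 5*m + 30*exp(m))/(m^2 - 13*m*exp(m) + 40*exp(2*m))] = (((m^2 + 6*m*exp(m) + 5*m + 30*exp(m))*(13*m*exp(m) - 160*exp(2*m) + 26*exp(m) - 2) + 2*(6*m*exp(m) + 2*m + 36*exp(m) + 5)*(13*m*exp(m) - 2*m - 80*exp(2*m) + 13*exp(m)))*(m^2 - 13*m*exp(m) + 40*exp(2*m)) + (m^2 - 13*m*exp(m) + 40*exp(2*m))^2*(6*m*exp(m) + 42*exp(m) + 2) + (2*m^2 + 12*m*exp(m) + 10*m + 60*exp(m))*(13*m*exp(m) - 2*m - 80*exp(2*m) + 13*exp(m))^2)/(m^2 - 13*m*exp(m) + 40*exp(2*m))^3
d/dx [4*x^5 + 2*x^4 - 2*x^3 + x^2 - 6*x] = 20*x^4 + 8*x^3 - 6*x^2 + 2*x - 6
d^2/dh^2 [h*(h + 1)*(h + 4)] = 6*h + 10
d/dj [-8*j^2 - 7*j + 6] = -16*j - 7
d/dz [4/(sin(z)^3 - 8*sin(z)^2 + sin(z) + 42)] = 4*(-3*sin(z)^2 + 16*sin(z) - 1)*cos(z)/(sin(z)^3 - 8*sin(z)^2 + sin(z) + 42)^2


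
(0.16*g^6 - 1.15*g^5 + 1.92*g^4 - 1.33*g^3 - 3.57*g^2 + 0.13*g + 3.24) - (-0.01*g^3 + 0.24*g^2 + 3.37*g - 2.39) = 0.16*g^6 - 1.15*g^5 + 1.92*g^4 - 1.32*g^3 - 3.81*g^2 - 3.24*g + 5.63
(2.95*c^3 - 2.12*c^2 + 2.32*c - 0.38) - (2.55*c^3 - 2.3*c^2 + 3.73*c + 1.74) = 0.4*c^3 + 0.18*c^2 - 1.41*c - 2.12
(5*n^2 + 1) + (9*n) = 5*n^2 + 9*n + 1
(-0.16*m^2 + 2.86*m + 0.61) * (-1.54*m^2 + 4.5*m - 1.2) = 0.2464*m^4 - 5.1244*m^3 + 12.1226*m^2 - 0.687*m - 0.732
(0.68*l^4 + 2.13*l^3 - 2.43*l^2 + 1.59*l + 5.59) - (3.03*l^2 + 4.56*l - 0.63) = 0.68*l^4 + 2.13*l^3 - 5.46*l^2 - 2.97*l + 6.22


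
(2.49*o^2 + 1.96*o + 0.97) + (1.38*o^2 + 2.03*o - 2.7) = 3.87*o^2 + 3.99*o - 1.73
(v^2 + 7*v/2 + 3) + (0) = v^2 + 7*v/2 + 3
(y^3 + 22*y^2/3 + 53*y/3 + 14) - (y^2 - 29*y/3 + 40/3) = y^3 + 19*y^2/3 + 82*y/3 + 2/3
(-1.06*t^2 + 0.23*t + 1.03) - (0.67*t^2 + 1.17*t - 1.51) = -1.73*t^2 - 0.94*t + 2.54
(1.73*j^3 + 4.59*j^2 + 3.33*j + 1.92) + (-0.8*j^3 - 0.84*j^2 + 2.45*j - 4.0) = 0.93*j^3 + 3.75*j^2 + 5.78*j - 2.08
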